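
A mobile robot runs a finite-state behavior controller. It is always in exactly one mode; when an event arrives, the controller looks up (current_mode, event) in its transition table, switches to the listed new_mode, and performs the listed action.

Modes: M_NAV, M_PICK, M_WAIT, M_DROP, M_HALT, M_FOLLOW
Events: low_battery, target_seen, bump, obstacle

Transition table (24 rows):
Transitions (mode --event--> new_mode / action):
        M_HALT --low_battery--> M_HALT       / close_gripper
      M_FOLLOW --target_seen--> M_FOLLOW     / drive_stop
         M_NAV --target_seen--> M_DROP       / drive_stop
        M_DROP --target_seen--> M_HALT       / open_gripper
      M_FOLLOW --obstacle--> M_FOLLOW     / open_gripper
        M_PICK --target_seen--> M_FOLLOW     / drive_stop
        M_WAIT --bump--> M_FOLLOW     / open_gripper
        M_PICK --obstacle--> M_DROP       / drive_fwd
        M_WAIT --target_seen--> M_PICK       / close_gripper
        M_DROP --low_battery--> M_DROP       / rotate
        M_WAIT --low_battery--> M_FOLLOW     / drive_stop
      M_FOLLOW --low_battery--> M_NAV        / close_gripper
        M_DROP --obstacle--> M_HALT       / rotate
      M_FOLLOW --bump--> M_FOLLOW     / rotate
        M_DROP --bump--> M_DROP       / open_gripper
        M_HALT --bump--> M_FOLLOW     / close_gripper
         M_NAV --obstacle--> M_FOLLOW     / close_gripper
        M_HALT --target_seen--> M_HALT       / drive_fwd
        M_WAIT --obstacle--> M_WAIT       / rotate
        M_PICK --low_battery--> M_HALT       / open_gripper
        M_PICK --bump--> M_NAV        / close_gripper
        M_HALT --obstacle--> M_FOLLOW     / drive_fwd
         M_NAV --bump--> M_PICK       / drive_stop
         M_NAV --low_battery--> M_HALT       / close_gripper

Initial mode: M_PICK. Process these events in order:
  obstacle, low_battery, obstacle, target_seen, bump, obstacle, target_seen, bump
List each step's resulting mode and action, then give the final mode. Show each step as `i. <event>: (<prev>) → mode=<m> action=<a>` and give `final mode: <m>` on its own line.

final mode: M_FOLLOW

1. obstacle: (M_PICK) → mode=M_DROP action=drive_fwd
2. low_battery: (M_DROP) → mode=M_DROP action=rotate
3. obstacle: (M_DROP) → mode=M_HALT action=rotate
4. target_seen: (M_HALT) → mode=M_HALT action=drive_fwd
5. bump: (M_HALT) → mode=M_FOLLOW action=close_gripper
6. obstacle: (M_FOLLOW) → mode=M_FOLLOW action=open_gripper
7. target_seen: (M_FOLLOW) → mode=M_FOLLOW action=drive_stop
8. bump: (M_FOLLOW) → mode=M_FOLLOW action=rotate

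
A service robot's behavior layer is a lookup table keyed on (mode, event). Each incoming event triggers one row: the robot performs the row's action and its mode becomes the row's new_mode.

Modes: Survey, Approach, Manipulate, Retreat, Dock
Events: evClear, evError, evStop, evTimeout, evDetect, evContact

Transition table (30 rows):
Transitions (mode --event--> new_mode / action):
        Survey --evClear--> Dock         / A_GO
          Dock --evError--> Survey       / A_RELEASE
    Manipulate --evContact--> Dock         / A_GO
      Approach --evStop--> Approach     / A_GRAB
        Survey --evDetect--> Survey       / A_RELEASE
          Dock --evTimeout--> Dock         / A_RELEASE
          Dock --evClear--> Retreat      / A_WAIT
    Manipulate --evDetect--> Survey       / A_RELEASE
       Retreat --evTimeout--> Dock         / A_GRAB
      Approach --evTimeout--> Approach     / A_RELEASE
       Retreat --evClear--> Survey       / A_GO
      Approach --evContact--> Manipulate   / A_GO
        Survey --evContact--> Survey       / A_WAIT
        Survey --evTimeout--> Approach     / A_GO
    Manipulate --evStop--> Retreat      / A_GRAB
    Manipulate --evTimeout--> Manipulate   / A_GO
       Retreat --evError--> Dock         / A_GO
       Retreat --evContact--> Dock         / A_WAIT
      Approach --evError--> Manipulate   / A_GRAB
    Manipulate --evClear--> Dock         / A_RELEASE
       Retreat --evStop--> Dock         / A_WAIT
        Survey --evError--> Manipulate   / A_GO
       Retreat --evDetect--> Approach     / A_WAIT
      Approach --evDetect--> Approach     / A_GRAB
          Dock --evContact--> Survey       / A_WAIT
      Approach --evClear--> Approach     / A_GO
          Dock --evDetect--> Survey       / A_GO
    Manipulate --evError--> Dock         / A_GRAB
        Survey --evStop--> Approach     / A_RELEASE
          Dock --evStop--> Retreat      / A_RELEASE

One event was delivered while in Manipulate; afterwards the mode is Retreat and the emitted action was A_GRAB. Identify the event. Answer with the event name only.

evStop

try evClear: (Manipulate, evClear) → (Dock, A_RELEASE)
try evError: (Manipulate, evError) → (Dock, A_GRAB)
try evStop: (Manipulate, evStop) → (Retreat, A_GRAB)  ← matches
try evTimeout: (Manipulate, evTimeout) → (Manipulate, A_GO)
try evDetect: (Manipulate, evDetect) → (Survey, A_RELEASE)
try evContact: (Manipulate, evContact) → (Dock, A_GO)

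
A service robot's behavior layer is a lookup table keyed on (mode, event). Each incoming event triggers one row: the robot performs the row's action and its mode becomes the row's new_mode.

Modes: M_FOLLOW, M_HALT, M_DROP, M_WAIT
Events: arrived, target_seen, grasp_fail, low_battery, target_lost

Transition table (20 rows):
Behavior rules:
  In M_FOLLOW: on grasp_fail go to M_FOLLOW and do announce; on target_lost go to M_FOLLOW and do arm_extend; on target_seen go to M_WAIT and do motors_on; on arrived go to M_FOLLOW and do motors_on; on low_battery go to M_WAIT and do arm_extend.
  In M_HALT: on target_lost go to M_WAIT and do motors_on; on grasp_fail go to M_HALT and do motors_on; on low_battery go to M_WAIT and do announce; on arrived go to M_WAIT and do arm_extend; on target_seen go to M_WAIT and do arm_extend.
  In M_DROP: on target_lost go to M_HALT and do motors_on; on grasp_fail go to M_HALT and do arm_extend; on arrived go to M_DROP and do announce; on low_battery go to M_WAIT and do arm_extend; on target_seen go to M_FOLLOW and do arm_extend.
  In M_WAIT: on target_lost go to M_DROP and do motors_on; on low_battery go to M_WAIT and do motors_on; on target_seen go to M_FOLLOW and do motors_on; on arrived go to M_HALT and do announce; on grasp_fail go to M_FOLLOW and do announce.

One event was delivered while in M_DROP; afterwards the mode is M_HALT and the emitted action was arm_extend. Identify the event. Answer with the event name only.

try arrived: (M_DROP, arrived) → (M_DROP, announce)
try target_seen: (M_DROP, target_seen) → (M_FOLLOW, arm_extend)
try grasp_fail: (M_DROP, grasp_fail) → (M_HALT, arm_extend)  ← matches
try low_battery: (M_DROP, low_battery) → (M_WAIT, arm_extend)
try target_lost: (M_DROP, target_lost) → (M_HALT, motors_on)

grasp_fail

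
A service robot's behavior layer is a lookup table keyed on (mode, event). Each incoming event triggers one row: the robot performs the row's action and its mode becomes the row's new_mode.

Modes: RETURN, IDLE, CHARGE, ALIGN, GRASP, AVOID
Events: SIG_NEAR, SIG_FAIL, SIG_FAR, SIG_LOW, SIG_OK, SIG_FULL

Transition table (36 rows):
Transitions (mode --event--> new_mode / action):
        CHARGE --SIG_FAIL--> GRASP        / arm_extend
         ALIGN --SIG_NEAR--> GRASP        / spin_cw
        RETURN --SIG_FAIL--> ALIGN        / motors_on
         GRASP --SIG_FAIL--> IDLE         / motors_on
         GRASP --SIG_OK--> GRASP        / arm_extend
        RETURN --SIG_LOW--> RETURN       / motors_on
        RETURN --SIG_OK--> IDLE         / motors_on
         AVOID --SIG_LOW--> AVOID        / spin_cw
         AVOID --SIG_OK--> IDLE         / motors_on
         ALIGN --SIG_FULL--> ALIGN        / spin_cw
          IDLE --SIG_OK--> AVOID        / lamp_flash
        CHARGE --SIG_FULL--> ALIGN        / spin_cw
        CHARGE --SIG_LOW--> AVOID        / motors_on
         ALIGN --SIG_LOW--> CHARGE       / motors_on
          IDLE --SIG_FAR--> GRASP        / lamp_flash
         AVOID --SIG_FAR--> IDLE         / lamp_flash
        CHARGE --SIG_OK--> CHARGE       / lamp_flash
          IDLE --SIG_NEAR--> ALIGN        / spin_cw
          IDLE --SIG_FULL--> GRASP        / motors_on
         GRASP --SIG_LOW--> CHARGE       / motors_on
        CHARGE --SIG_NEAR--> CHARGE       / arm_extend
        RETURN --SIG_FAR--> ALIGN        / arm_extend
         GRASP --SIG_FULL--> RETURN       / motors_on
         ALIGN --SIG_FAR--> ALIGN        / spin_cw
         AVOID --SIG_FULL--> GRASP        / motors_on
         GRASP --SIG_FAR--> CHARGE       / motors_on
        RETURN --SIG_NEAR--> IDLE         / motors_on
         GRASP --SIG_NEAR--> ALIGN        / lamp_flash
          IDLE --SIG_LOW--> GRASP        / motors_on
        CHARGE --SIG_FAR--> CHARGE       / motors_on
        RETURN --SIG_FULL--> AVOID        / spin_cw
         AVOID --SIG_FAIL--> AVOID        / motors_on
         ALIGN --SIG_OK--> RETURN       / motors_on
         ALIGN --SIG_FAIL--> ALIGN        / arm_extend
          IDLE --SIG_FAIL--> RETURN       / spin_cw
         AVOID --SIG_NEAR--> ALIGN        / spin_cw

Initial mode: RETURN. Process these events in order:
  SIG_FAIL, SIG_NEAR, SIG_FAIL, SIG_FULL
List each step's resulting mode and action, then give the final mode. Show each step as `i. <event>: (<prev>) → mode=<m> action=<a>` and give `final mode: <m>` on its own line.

1. SIG_FAIL: (RETURN) → mode=ALIGN action=motors_on
2. SIG_NEAR: (ALIGN) → mode=GRASP action=spin_cw
3. SIG_FAIL: (GRASP) → mode=IDLE action=motors_on
4. SIG_FULL: (IDLE) → mode=GRASP action=motors_on

final mode: GRASP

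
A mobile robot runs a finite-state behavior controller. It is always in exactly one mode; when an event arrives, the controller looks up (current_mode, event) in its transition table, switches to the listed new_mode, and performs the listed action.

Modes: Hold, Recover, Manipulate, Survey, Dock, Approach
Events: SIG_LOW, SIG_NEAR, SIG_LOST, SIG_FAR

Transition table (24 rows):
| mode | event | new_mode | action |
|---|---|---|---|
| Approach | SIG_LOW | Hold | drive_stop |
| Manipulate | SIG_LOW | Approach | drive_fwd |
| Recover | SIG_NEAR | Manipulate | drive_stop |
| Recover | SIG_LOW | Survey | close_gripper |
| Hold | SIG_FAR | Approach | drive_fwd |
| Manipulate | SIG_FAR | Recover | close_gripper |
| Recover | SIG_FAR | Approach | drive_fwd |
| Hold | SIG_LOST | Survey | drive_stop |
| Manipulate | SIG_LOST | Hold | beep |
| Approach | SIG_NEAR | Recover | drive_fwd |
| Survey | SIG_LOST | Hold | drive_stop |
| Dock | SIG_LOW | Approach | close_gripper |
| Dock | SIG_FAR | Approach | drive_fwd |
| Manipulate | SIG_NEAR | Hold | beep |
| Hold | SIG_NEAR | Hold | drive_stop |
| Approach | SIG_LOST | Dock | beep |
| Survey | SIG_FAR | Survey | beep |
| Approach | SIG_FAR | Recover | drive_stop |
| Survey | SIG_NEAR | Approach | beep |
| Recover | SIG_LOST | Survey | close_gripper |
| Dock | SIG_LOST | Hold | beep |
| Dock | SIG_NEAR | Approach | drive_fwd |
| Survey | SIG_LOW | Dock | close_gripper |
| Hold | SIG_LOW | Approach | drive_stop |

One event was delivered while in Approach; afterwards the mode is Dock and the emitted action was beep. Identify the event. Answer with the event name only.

SIG_LOST

try SIG_LOW: (Approach, SIG_LOW) → (Hold, drive_stop)
try SIG_NEAR: (Approach, SIG_NEAR) → (Recover, drive_fwd)
try SIG_LOST: (Approach, SIG_LOST) → (Dock, beep)  ← matches
try SIG_FAR: (Approach, SIG_FAR) → (Recover, drive_stop)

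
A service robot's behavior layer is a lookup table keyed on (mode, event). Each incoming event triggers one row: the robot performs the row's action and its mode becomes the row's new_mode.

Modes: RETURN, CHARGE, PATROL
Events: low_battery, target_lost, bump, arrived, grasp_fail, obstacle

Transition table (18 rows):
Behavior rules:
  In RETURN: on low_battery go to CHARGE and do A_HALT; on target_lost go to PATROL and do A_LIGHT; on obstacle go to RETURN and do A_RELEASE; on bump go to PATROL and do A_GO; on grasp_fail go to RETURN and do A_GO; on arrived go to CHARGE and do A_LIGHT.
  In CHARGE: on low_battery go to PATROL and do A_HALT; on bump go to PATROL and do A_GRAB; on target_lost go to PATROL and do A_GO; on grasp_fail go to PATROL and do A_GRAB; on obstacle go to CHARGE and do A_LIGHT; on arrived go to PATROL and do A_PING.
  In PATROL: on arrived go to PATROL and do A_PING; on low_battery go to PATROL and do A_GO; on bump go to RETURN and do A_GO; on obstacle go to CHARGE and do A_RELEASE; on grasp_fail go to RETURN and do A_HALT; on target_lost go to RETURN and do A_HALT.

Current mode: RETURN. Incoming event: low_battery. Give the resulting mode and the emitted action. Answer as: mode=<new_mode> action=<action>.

mode=CHARGE action=A_HALT

current mode = RETURN; filter table to that mode:
  (RETURN, low_battery) → (CHARGE, A_HALT)  ← event matches
  (RETURN, target_lost) → (PATROL, A_LIGHT)
  (RETURN, obstacle) → (RETURN, A_RELEASE)
  (RETURN, bump) → (PATROL, A_GO)
  (RETURN, grasp_fail) → (RETURN, A_GO)
  (RETURN, arrived) → (CHARGE, A_LIGHT)
event = low_battery selects (CHARGE, A_HALT)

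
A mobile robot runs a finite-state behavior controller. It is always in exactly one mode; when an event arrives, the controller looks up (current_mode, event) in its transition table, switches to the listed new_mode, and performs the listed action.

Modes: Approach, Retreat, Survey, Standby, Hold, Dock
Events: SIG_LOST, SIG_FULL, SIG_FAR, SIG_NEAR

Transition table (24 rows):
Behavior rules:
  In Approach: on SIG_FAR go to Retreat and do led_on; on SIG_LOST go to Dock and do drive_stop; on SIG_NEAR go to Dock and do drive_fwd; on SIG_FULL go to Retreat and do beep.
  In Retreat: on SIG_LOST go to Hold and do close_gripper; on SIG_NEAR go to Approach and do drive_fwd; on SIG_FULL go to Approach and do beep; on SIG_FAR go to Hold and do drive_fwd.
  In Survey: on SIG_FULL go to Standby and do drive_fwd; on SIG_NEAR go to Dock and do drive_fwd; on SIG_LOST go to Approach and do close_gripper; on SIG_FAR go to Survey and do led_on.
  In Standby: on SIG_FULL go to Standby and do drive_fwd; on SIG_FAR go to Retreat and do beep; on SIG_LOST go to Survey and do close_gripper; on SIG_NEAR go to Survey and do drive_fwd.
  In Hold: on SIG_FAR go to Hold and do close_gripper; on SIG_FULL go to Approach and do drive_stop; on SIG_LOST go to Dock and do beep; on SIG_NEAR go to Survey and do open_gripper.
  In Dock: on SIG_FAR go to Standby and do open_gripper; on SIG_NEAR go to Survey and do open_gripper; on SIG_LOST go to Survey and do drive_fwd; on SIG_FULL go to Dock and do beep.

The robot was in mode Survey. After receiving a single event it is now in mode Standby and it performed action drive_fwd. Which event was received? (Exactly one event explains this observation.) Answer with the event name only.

SIG_FULL

try SIG_LOST: (Survey, SIG_LOST) → (Approach, close_gripper)
try SIG_FULL: (Survey, SIG_FULL) → (Standby, drive_fwd)  ← matches
try SIG_FAR: (Survey, SIG_FAR) → (Survey, led_on)
try SIG_NEAR: (Survey, SIG_NEAR) → (Dock, drive_fwd)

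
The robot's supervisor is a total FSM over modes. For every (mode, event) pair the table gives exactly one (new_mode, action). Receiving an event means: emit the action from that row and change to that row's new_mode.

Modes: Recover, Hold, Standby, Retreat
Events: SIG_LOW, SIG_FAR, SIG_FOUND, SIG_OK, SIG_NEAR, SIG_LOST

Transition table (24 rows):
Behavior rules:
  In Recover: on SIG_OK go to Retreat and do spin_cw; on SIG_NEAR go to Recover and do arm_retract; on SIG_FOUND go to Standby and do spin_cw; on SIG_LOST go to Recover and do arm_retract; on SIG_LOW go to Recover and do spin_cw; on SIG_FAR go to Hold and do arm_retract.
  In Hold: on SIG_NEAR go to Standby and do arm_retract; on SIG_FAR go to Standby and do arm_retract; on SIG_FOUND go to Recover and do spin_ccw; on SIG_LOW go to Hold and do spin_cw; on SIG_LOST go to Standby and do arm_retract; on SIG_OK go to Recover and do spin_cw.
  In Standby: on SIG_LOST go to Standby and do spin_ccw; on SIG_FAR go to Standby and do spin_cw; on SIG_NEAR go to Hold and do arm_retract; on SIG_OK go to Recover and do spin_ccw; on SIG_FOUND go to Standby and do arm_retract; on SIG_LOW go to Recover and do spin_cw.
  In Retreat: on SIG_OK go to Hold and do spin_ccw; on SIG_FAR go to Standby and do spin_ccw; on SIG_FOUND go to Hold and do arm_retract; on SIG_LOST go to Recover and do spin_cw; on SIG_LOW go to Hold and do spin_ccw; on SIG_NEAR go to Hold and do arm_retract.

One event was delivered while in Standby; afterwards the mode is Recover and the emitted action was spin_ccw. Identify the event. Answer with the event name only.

try SIG_LOW: (Standby, SIG_LOW) → (Recover, spin_cw)
try SIG_FAR: (Standby, SIG_FAR) → (Standby, spin_cw)
try SIG_FOUND: (Standby, SIG_FOUND) → (Standby, arm_retract)
try SIG_OK: (Standby, SIG_OK) → (Recover, spin_ccw)  ← matches
try SIG_NEAR: (Standby, SIG_NEAR) → (Hold, arm_retract)
try SIG_LOST: (Standby, SIG_LOST) → (Standby, spin_ccw)

SIG_OK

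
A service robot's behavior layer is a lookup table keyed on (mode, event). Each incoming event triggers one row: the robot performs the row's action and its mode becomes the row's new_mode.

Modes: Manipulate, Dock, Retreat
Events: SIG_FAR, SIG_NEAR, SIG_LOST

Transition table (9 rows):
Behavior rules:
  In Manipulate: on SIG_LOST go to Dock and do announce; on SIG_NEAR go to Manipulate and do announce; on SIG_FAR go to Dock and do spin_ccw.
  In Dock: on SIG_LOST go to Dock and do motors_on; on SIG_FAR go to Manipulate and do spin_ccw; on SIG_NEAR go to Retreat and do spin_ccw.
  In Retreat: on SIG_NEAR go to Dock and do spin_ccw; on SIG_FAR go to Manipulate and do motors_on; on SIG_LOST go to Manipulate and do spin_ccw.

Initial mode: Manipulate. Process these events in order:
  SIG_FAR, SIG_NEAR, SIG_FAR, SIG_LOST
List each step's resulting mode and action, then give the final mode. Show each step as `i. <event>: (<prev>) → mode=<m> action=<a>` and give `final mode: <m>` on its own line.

1. SIG_FAR: (Manipulate) → mode=Dock action=spin_ccw
2. SIG_NEAR: (Dock) → mode=Retreat action=spin_ccw
3. SIG_FAR: (Retreat) → mode=Manipulate action=motors_on
4. SIG_LOST: (Manipulate) → mode=Dock action=announce

final mode: Dock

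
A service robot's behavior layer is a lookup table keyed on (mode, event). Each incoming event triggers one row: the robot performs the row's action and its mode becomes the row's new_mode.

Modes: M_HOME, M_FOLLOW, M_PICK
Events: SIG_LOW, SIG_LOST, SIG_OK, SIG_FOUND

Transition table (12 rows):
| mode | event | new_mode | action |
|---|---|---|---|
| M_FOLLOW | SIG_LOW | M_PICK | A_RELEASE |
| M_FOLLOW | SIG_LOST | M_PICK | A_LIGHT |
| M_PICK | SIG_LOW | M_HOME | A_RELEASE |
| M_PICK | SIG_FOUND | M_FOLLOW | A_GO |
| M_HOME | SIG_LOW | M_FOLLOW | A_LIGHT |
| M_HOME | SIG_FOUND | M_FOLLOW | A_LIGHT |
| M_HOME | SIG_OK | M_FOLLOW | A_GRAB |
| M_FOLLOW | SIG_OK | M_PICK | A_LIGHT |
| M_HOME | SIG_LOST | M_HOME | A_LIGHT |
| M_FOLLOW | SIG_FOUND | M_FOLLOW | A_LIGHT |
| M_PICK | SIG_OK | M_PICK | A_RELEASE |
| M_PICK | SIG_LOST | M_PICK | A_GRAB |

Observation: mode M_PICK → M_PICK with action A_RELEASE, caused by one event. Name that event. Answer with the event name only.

SIG_OK

try SIG_LOW: (M_PICK, SIG_LOW) → (M_HOME, A_RELEASE)
try SIG_LOST: (M_PICK, SIG_LOST) → (M_PICK, A_GRAB)
try SIG_OK: (M_PICK, SIG_OK) → (M_PICK, A_RELEASE)  ← matches
try SIG_FOUND: (M_PICK, SIG_FOUND) → (M_FOLLOW, A_GO)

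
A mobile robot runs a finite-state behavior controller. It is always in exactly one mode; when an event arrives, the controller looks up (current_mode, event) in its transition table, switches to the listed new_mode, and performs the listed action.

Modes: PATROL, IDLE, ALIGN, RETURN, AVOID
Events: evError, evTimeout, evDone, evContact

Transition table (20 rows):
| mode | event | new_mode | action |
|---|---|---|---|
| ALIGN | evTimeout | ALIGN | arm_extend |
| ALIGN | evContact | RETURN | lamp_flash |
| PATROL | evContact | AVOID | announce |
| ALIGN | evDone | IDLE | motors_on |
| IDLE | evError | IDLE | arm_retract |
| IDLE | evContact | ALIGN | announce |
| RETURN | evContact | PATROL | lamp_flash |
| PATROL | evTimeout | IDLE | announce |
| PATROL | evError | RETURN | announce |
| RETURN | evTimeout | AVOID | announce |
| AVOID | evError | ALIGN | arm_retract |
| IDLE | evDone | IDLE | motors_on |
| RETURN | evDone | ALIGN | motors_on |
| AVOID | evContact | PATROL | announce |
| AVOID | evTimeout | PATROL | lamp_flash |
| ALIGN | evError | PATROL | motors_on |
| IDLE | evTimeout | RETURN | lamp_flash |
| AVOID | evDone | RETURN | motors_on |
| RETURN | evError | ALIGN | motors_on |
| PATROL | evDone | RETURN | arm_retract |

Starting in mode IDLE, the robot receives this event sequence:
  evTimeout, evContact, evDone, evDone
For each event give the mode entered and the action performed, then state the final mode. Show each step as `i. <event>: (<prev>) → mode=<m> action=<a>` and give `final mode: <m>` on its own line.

final mode: ALIGN

1. evTimeout: (IDLE) → mode=RETURN action=lamp_flash
2. evContact: (RETURN) → mode=PATROL action=lamp_flash
3. evDone: (PATROL) → mode=RETURN action=arm_retract
4. evDone: (RETURN) → mode=ALIGN action=motors_on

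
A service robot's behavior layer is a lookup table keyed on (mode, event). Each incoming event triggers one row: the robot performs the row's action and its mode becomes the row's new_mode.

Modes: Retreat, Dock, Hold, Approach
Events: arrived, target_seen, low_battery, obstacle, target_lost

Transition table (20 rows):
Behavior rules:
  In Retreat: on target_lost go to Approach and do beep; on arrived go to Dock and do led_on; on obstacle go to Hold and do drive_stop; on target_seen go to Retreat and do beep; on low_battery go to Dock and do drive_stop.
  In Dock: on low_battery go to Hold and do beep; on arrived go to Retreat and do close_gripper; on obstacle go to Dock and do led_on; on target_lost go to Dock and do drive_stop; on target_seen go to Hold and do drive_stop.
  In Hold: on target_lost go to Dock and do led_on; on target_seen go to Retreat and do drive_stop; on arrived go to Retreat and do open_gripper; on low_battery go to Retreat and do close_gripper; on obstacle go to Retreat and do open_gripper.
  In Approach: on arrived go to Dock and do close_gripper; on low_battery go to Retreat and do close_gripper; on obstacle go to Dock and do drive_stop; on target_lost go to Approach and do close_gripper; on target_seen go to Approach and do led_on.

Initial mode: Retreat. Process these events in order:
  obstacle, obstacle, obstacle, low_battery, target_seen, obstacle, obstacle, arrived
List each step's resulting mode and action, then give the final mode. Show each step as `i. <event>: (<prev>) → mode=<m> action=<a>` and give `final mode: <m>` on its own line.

1. obstacle: (Retreat) → mode=Hold action=drive_stop
2. obstacle: (Hold) → mode=Retreat action=open_gripper
3. obstacle: (Retreat) → mode=Hold action=drive_stop
4. low_battery: (Hold) → mode=Retreat action=close_gripper
5. target_seen: (Retreat) → mode=Retreat action=beep
6. obstacle: (Retreat) → mode=Hold action=drive_stop
7. obstacle: (Hold) → mode=Retreat action=open_gripper
8. arrived: (Retreat) → mode=Dock action=led_on

final mode: Dock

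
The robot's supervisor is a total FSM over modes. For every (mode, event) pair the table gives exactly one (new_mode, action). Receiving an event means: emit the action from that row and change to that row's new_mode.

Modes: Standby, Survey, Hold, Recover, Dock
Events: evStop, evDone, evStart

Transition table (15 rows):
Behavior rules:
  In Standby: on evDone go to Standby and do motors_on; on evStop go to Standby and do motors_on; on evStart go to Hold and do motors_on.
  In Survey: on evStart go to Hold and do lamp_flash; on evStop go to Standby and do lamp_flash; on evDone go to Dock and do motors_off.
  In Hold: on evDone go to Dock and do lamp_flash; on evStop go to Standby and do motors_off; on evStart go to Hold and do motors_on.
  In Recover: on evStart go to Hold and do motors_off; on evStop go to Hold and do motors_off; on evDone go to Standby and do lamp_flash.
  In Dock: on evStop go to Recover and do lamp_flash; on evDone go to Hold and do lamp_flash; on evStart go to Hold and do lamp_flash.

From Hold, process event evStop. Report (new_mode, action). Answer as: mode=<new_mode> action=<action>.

mode=Standby action=motors_off

current mode = Hold; filter table to that mode:
  (Hold, evDone) → (Dock, lamp_flash)
  (Hold, evStop) → (Standby, motors_off)  ← event matches
  (Hold, evStart) → (Hold, motors_on)
event = evStop selects (Standby, motors_off)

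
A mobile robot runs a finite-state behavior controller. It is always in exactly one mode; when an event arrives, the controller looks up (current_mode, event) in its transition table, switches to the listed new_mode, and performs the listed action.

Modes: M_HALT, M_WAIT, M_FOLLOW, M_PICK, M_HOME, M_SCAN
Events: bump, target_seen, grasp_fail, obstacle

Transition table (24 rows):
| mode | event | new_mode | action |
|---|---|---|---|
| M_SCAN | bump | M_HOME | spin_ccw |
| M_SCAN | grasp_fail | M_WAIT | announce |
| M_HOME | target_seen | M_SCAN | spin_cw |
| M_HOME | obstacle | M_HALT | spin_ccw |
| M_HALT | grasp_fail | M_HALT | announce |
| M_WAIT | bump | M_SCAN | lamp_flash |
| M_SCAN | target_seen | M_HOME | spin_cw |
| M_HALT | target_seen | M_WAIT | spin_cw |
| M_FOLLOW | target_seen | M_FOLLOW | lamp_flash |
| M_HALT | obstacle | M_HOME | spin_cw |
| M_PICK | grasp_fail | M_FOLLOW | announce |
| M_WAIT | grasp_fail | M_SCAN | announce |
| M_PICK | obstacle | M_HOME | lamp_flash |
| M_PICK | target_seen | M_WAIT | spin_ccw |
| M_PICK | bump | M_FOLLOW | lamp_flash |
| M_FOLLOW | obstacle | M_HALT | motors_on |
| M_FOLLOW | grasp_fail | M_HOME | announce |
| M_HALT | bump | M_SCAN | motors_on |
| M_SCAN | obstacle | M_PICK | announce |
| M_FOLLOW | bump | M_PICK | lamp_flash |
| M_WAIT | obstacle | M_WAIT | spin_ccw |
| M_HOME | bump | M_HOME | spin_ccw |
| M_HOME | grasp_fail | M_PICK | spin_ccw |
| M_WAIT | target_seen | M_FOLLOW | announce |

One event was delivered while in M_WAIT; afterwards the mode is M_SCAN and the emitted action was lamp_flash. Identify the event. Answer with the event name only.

try bump: (M_WAIT, bump) → (M_SCAN, lamp_flash)  ← matches
try target_seen: (M_WAIT, target_seen) → (M_FOLLOW, announce)
try grasp_fail: (M_WAIT, grasp_fail) → (M_SCAN, announce)
try obstacle: (M_WAIT, obstacle) → (M_WAIT, spin_ccw)

bump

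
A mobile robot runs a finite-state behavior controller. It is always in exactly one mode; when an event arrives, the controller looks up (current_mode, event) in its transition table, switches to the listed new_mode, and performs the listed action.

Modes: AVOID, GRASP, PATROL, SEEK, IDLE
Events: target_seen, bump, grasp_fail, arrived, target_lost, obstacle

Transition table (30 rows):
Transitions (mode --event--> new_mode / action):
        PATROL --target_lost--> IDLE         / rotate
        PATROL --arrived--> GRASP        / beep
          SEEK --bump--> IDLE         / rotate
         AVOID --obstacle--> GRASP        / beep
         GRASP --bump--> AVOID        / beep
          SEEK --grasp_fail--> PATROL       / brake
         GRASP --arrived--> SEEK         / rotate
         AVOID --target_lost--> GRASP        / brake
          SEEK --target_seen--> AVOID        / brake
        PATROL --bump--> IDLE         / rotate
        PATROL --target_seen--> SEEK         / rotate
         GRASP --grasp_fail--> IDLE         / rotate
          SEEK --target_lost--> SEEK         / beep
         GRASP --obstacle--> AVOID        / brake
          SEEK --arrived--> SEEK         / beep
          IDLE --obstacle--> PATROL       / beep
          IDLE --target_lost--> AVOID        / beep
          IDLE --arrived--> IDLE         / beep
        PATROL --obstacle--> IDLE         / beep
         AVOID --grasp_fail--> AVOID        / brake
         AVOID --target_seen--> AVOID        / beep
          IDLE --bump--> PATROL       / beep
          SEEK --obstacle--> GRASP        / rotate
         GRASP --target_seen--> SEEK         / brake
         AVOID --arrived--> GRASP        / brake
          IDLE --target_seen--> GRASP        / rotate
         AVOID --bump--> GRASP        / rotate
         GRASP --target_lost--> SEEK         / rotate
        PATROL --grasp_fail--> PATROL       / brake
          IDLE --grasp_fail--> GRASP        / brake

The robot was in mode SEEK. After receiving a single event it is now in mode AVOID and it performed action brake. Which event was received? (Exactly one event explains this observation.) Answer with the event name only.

target_seen

try target_seen: (SEEK, target_seen) → (AVOID, brake)  ← matches
try bump: (SEEK, bump) → (IDLE, rotate)
try grasp_fail: (SEEK, grasp_fail) → (PATROL, brake)
try arrived: (SEEK, arrived) → (SEEK, beep)
try target_lost: (SEEK, target_lost) → (SEEK, beep)
try obstacle: (SEEK, obstacle) → (GRASP, rotate)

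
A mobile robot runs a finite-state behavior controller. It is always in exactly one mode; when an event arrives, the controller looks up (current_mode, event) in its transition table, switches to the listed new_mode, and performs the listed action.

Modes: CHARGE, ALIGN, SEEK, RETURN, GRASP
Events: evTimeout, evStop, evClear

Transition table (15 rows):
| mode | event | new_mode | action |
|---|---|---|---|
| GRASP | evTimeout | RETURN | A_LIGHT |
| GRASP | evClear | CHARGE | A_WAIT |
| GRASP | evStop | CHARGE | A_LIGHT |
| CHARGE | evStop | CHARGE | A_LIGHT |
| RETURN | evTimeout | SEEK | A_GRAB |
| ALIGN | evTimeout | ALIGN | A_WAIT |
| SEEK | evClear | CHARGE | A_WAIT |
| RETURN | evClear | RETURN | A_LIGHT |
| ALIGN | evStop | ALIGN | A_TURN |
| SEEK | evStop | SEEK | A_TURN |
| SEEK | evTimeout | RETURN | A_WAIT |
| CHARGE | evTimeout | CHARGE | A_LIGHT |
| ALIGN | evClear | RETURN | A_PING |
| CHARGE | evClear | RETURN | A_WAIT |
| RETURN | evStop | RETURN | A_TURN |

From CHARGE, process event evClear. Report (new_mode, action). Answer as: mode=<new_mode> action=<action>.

current mode = CHARGE; filter table to that mode:
  (CHARGE, evStop) → (CHARGE, A_LIGHT)
  (CHARGE, evTimeout) → (CHARGE, A_LIGHT)
  (CHARGE, evClear) → (RETURN, A_WAIT)  ← event matches
event = evClear selects (RETURN, A_WAIT)

mode=RETURN action=A_WAIT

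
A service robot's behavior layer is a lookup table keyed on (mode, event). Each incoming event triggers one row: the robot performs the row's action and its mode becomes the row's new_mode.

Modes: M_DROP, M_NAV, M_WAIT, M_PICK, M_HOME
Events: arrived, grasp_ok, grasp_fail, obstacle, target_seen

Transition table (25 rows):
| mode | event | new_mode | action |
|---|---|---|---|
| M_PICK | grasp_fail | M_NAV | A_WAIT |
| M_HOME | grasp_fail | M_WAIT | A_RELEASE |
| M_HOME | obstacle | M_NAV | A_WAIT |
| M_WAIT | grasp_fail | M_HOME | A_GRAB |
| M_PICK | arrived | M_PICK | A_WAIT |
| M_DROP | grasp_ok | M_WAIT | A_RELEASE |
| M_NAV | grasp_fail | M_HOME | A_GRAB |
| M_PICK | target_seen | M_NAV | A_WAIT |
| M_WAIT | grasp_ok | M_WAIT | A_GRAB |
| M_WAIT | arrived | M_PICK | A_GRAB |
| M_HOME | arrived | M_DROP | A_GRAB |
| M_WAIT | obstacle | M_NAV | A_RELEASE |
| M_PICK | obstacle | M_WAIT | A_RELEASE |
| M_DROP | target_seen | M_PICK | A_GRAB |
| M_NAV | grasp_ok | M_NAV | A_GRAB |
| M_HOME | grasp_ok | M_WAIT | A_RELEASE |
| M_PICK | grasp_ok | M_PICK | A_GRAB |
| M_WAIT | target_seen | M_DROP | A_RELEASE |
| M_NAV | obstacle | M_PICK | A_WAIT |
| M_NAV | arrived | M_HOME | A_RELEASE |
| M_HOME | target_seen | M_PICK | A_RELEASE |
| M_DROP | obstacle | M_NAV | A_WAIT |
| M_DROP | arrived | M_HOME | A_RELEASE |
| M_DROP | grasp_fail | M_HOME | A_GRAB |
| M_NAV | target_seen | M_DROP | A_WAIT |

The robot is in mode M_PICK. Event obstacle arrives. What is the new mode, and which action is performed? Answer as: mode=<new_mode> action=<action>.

mode=M_WAIT action=A_RELEASE

current mode = M_PICK; filter table to that mode:
  (M_PICK, grasp_fail) → (M_NAV, A_WAIT)
  (M_PICK, arrived) → (M_PICK, A_WAIT)
  (M_PICK, target_seen) → (M_NAV, A_WAIT)
  (M_PICK, obstacle) → (M_WAIT, A_RELEASE)  ← event matches
  (M_PICK, grasp_ok) → (M_PICK, A_GRAB)
event = obstacle selects (M_WAIT, A_RELEASE)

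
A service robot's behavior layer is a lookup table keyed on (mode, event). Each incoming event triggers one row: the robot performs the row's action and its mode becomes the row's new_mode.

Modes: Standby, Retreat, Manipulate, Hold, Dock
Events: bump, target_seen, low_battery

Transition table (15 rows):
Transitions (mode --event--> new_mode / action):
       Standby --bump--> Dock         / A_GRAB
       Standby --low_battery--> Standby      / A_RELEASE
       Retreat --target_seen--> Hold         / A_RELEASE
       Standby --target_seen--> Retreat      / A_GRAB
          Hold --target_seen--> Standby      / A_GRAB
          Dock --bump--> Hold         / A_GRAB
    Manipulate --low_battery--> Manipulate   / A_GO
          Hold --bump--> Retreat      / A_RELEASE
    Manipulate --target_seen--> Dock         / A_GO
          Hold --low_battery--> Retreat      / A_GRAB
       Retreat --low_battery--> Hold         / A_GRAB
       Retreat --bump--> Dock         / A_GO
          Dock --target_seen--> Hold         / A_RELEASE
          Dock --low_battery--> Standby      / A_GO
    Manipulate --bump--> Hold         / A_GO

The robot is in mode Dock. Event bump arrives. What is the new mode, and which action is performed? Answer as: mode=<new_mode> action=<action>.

mode=Hold action=A_GRAB

current mode = Dock; filter table to that mode:
  (Dock, bump) → (Hold, A_GRAB)  ← event matches
  (Dock, target_seen) → (Hold, A_RELEASE)
  (Dock, low_battery) → (Standby, A_GO)
event = bump selects (Hold, A_GRAB)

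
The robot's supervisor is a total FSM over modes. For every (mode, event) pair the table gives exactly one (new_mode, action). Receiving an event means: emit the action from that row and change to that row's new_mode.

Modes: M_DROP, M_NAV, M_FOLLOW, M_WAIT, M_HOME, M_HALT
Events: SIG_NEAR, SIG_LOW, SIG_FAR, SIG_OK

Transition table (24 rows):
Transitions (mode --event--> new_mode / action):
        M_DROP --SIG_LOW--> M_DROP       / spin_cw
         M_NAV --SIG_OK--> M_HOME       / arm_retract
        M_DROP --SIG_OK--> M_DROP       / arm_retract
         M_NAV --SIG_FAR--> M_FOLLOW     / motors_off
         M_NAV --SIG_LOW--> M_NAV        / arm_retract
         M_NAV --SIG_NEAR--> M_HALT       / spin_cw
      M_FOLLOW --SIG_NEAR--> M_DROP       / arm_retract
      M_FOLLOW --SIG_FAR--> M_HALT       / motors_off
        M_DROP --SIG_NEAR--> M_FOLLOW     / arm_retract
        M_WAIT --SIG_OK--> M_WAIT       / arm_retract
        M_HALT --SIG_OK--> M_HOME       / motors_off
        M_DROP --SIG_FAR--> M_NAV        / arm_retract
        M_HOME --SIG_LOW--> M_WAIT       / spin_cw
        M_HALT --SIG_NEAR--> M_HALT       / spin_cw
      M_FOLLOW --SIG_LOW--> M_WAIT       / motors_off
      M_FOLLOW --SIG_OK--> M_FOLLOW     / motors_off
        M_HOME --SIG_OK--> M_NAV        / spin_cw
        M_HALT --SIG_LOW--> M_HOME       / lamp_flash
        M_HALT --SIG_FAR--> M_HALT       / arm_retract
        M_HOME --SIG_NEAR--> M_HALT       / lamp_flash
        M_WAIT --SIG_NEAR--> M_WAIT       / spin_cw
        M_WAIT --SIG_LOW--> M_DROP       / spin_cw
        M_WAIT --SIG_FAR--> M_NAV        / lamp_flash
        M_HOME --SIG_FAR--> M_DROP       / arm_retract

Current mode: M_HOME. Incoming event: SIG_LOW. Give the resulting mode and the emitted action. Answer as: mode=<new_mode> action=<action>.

mode=M_WAIT action=spin_cw

current mode = M_HOME; filter table to that mode:
  (M_HOME, SIG_LOW) → (M_WAIT, spin_cw)  ← event matches
  (M_HOME, SIG_OK) → (M_NAV, spin_cw)
  (M_HOME, SIG_NEAR) → (M_HALT, lamp_flash)
  (M_HOME, SIG_FAR) → (M_DROP, arm_retract)
event = SIG_LOW selects (M_WAIT, spin_cw)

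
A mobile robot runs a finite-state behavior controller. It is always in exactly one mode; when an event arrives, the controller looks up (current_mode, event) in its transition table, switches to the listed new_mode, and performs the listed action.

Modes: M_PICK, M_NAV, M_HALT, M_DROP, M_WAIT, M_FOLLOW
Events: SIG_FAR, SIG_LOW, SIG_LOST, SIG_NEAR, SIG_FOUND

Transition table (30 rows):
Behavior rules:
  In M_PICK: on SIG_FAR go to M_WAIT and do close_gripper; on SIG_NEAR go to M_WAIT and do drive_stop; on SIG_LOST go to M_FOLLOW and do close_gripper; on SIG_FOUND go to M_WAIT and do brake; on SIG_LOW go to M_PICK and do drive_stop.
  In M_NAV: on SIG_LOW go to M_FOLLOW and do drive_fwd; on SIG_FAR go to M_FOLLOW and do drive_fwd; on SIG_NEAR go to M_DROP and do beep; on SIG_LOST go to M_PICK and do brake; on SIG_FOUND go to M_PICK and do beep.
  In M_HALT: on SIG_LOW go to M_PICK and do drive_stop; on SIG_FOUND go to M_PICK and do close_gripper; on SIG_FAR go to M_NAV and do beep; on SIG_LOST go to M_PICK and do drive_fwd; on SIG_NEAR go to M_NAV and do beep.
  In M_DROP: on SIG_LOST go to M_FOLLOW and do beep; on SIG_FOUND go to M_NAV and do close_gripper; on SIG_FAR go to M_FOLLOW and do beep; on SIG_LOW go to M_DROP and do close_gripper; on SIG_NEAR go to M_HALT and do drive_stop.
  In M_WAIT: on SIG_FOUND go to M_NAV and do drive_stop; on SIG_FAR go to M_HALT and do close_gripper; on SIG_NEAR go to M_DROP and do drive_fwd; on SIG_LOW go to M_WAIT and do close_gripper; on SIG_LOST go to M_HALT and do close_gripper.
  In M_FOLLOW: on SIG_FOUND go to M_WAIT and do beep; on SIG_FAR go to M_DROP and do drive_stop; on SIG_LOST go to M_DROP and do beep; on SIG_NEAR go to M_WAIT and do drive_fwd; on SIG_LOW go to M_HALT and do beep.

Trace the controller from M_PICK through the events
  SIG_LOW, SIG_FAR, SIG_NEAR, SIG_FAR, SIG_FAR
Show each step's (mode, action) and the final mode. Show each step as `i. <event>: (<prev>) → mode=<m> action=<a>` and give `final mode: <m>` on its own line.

final mode: M_DROP

1. SIG_LOW: (M_PICK) → mode=M_PICK action=drive_stop
2. SIG_FAR: (M_PICK) → mode=M_WAIT action=close_gripper
3. SIG_NEAR: (M_WAIT) → mode=M_DROP action=drive_fwd
4. SIG_FAR: (M_DROP) → mode=M_FOLLOW action=beep
5. SIG_FAR: (M_FOLLOW) → mode=M_DROP action=drive_stop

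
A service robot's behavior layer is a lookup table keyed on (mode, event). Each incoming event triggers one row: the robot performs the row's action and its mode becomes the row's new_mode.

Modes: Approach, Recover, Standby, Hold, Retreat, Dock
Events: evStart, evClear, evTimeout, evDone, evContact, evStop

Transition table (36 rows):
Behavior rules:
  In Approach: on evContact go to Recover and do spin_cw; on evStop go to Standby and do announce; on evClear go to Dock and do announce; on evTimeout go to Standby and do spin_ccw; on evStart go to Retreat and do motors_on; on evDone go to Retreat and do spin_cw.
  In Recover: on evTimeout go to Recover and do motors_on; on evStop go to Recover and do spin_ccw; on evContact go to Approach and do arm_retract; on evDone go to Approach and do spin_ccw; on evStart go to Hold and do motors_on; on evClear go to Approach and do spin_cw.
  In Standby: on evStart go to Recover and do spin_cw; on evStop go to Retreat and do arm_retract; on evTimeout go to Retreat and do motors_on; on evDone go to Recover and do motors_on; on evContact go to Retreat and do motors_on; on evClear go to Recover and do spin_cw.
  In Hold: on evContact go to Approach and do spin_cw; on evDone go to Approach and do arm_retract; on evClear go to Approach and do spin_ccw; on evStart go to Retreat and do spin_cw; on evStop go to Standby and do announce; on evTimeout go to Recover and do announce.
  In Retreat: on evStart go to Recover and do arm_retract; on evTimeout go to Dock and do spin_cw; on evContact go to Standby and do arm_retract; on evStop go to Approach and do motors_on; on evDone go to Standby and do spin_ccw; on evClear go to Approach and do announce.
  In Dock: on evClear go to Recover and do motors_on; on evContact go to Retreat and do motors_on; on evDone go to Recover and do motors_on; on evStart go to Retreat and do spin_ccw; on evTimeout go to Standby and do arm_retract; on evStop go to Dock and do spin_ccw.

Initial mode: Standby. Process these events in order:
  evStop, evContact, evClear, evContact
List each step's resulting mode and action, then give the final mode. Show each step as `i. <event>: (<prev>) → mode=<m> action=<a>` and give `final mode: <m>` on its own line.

1. evStop: (Standby) → mode=Retreat action=arm_retract
2. evContact: (Retreat) → mode=Standby action=arm_retract
3. evClear: (Standby) → mode=Recover action=spin_cw
4. evContact: (Recover) → mode=Approach action=arm_retract

final mode: Approach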